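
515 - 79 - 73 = 363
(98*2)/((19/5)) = 980/19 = 51.58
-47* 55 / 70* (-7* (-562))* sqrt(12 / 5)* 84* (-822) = 20062172592* sqrt(15) / 5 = 15540092067.51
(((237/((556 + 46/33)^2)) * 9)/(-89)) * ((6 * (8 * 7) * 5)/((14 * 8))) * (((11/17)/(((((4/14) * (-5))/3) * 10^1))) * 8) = 1609726041/1279768160170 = 0.00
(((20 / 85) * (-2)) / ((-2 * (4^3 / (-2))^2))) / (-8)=-1 / 34816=-0.00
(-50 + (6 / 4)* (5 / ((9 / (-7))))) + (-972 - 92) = -6719 / 6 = -1119.83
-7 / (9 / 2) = -14 / 9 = -1.56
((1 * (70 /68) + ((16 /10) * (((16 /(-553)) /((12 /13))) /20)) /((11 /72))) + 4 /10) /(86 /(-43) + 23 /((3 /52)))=21917943 /6152954500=0.00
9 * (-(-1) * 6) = 54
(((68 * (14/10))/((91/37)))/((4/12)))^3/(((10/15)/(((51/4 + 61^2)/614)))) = 240841969015932/16861975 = 14283141.15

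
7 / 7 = 1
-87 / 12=-29 / 4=-7.25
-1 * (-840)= 840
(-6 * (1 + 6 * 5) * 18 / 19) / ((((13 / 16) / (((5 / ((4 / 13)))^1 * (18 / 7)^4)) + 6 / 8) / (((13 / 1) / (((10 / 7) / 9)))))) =-575690903424 / 29963779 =-19212.89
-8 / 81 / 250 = -4 / 10125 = -0.00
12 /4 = 3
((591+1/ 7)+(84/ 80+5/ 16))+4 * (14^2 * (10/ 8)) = 880603/ 560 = 1572.51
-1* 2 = -2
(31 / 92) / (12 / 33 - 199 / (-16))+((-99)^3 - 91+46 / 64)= -1609107225635 / 1658208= -970389.25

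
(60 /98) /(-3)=-0.20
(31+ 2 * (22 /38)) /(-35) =-611 /665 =-0.92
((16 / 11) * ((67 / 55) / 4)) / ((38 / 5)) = 134 / 2299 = 0.06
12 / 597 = 4 / 199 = 0.02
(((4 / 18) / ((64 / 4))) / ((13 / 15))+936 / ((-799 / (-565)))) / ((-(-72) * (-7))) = -23571725 / 17948736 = -1.31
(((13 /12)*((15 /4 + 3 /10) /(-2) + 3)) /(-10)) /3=-169 /4800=-0.04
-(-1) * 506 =506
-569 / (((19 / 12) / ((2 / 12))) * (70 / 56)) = -4552 / 95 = -47.92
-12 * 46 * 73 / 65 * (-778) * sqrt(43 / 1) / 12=2612524 * sqrt(43) / 65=263561.01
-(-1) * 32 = 32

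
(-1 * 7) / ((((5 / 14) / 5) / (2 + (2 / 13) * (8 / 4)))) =-2940 / 13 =-226.15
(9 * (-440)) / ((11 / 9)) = -3240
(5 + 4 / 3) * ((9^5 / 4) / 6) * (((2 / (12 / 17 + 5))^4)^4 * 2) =99386253607383140892229287936 / 61425365346268570446197767595521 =0.00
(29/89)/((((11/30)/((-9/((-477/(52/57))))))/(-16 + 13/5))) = -202072/985853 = -0.20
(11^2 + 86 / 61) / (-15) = -2489 / 305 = -8.16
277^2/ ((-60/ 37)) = -2838973/ 60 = -47316.22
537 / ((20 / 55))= 5907 / 4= 1476.75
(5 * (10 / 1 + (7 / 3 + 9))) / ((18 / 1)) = 160 / 27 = 5.93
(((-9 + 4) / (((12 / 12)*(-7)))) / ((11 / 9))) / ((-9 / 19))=-95 / 77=-1.23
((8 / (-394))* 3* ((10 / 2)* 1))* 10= -600 / 197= -3.05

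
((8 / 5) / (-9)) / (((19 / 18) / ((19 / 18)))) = -8 / 45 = -0.18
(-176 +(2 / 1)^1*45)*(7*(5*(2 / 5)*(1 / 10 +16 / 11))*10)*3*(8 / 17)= -4941216 / 187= -26423.61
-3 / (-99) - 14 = -461 / 33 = -13.97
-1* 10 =-10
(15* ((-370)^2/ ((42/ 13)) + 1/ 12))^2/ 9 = 35192717199025/ 784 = 44888669896.72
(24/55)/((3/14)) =112/55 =2.04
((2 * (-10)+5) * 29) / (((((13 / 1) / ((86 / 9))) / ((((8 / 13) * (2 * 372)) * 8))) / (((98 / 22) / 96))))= -303070880 / 5577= -54342.99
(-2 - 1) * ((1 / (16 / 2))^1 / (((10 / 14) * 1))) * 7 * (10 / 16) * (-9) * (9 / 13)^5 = 78121827 / 23762752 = 3.29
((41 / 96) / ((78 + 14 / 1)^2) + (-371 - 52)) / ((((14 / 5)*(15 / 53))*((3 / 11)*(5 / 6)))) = -200380639393 / 85317120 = -2348.66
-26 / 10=-13 / 5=-2.60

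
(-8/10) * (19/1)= -76/5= -15.20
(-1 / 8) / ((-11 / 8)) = 1 / 11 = 0.09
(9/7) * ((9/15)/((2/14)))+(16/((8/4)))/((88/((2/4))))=599/110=5.45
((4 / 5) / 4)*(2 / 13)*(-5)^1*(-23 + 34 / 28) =305 / 91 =3.35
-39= -39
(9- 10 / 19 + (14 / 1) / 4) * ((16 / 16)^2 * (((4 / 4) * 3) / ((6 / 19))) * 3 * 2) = 1365 / 2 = 682.50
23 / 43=0.53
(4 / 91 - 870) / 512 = -1.70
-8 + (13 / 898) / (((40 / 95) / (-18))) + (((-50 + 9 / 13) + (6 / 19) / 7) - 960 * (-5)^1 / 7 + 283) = 5656789233 / 6210568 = 910.83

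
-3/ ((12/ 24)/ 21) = -126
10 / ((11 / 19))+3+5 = 278 / 11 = 25.27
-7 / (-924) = 1 / 132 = 0.01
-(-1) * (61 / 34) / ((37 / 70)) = 2135 / 629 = 3.39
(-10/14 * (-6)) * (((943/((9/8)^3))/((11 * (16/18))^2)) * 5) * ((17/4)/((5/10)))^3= 91164.09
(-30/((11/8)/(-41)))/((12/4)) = 3280/11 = 298.18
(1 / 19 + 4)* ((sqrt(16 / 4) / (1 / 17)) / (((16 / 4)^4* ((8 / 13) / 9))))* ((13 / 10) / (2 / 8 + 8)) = 60333 / 48640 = 1.24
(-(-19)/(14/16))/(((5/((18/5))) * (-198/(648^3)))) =-41358864384/1925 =-21485124.36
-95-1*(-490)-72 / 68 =6697 / 17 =393.94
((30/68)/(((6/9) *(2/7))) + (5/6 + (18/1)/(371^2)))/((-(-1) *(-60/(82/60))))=-7251917189/101083550400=-0.07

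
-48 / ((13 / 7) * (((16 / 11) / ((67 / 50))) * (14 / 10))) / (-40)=2211 / 5200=0.43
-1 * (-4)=4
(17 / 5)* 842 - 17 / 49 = 701301 / 245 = 2862.45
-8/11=-0.73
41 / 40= 1.02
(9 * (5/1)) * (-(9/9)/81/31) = -5/279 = -0.02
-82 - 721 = -803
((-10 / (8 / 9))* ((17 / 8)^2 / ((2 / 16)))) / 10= -2601 / 64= -40.64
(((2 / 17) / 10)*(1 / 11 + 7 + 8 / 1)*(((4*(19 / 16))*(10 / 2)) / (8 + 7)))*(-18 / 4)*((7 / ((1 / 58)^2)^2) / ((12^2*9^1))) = -7807674959 / 100980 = -77319.02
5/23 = 0.22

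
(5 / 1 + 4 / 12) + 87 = 277 / 3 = 92.33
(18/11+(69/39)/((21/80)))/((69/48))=402464/69069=5.83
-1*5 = -5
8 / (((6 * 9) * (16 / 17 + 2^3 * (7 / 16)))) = 136 / 4077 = 0.03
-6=-6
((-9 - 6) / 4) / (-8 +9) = -3.75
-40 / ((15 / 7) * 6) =-28 / 9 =-3.11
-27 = -27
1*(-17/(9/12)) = -68/3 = -22.67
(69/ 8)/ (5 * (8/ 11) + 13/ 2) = 759/ 892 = 0.85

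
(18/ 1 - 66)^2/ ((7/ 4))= 9216/ 7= 1316.57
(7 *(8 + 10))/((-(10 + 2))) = -21/2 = -10.50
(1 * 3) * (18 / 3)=18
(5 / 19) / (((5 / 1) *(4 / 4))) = 1 / 19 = 0.05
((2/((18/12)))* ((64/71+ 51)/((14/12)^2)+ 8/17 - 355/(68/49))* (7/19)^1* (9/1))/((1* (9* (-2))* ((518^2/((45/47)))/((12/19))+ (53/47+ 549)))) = 108679268655/905056829458082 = 0.00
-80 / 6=-40 / 3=-13.33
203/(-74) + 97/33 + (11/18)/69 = 0.21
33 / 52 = 0.63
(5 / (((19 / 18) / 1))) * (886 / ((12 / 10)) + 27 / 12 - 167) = 103245 / 38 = 2716.97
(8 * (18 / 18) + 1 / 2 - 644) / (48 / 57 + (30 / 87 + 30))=-700321 / 34368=-20.38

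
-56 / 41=-1.37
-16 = -16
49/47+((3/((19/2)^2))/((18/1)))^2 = 57471749/55125783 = 1.04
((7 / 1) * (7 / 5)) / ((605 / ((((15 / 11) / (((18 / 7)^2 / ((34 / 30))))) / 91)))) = 5831 / 140154300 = 0.00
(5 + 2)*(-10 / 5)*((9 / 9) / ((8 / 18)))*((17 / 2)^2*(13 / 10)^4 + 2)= -6563.13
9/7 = 1.29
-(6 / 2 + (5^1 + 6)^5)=-161054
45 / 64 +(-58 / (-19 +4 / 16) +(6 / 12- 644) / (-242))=340853 / 52800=6.46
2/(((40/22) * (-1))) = -11/10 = -1.10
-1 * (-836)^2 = -698896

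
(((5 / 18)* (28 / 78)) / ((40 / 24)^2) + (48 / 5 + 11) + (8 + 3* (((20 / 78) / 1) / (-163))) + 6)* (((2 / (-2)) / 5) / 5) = -1100752 / 794625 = -1.39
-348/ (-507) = 116/ 169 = 0.69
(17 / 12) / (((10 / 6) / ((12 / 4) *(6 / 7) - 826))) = -24497 / 35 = -699.91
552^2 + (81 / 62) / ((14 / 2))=132241617 / 434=304704.19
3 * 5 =15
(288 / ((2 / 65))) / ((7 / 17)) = 159120 / 7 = 22731.43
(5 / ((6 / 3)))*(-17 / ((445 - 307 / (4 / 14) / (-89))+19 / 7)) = -10591 / 114579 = -0.09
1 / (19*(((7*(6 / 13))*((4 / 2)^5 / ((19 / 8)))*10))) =13 / 107520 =0.00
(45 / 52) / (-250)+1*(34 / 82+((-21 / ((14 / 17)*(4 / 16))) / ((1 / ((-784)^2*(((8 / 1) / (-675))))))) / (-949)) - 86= -4679343533 / 5387400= -868.57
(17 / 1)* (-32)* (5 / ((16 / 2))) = -340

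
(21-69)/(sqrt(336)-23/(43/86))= 48 * sqrt(21)/445+552/445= 1.73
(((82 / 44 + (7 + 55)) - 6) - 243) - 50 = -5173 / 22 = -235.14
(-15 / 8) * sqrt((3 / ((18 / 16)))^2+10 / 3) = -5 * sqrt(94) / 8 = -6.06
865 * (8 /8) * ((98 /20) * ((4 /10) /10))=169.54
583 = 583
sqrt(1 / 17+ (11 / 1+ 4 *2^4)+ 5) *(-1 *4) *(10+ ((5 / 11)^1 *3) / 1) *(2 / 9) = -1000 *sqrt(23137) / 1683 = -90.38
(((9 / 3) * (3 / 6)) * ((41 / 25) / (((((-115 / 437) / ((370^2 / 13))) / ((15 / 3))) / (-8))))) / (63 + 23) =45786.81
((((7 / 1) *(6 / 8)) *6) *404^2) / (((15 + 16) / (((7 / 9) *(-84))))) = -10835436.39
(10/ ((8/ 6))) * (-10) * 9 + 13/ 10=-6737/ 10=-673.70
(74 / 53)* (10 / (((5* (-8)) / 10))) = -185 / 53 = -3.49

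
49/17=2.88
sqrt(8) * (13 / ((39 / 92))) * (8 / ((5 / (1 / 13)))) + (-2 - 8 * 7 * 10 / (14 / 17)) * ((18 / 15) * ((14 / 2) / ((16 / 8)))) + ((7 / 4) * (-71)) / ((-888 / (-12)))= -4241797 / 1480 + 1472 * sqrt(2) / 195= -2855.40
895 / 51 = 17.55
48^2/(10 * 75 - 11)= 2304/739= 3.12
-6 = -6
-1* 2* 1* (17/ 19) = -34/ 19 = -1.79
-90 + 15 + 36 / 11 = -789 / 11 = -71.73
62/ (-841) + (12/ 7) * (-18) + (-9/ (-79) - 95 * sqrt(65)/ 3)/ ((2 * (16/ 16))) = -95 * sqrt(65)/ 6 - 28717237/ 930146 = -158.53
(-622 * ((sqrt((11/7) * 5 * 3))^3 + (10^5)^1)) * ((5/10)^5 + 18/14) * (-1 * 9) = 136241325 * sqrt(1155)/5488 + 5160656250/7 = 738080302.67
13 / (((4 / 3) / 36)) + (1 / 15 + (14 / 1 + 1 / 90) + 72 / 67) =2207899 / 6030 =366.15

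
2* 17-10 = 24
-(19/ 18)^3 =-6859/ 5832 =-1.18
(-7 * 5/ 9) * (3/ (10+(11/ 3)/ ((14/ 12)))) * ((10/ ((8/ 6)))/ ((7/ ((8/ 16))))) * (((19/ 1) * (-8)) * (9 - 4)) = 16625/ 46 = 361.41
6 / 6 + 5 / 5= 2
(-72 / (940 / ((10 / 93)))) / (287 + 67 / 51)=-153 / 5355932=-0.00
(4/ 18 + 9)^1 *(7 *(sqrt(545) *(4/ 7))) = 332 *sqrt(545)/ 9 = 861.18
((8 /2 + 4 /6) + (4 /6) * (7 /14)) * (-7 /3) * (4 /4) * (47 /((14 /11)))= -2585 /6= -430.83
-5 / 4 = -1.25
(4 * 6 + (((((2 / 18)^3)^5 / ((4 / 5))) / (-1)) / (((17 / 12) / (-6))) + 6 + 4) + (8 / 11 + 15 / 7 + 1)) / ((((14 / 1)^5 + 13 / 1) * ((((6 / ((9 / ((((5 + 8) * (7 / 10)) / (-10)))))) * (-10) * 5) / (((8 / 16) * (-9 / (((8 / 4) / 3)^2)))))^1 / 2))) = -567024177788663731 / 12062867816244218335362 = -0.00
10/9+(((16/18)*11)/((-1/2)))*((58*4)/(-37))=4578/37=123.73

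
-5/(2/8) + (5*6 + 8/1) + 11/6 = 19.83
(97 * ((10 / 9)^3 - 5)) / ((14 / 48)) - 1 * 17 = -2081437 / 1701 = -1223.65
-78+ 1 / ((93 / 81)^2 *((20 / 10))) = -149187 / 1922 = -77.62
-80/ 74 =-40/ 37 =-1.08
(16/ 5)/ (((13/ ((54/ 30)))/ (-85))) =-2448/ 65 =-37.66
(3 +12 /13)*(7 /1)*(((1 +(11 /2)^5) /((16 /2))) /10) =4423587 /2560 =1727.96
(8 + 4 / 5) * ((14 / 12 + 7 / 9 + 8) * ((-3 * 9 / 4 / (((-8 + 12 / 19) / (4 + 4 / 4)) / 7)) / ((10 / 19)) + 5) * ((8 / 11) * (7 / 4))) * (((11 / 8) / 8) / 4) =145369301 / 460800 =315.47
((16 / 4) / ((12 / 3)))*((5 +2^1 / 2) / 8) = 3 / 4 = 0.75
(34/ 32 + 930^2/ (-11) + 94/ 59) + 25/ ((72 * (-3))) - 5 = -22045260911/ 280368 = -78629.73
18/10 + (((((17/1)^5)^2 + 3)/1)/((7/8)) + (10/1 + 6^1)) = 11519965145529/5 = 2303993029105.80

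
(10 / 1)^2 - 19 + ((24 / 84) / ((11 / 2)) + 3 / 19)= 118810 / 1463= 81.21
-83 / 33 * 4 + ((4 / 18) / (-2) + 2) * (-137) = -26615 / 99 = -268.84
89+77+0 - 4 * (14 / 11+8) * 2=1010 / 11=91.82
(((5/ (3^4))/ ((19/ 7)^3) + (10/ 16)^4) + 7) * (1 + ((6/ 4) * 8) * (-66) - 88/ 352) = -5661.93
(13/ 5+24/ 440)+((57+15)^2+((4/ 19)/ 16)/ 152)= 3295392887/ 635360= 5186.65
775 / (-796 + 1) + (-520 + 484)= -5879 / 159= -36.97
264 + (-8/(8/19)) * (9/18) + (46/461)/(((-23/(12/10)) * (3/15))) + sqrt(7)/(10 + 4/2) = sqrt(7)/12 + 234625/922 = 254.69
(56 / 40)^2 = 1.96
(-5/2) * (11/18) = -55/36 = -1.53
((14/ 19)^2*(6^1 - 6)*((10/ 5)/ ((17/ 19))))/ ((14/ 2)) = 0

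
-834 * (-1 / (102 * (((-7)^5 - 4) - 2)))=-139 / 285821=-0.00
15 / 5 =3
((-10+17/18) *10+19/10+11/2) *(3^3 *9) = -101034/5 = -20206.80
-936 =-936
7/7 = 1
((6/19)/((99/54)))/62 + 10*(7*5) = 2267668/6479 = 350.00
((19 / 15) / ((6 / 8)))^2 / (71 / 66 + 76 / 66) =127072 / 99225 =1.28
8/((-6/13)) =-52/3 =-17.33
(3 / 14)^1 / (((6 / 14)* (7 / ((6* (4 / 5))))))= 12 / 35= 0.34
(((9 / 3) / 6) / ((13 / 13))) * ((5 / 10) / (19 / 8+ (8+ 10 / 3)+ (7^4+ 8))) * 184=1104 / 58145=0.02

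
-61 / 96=-0.64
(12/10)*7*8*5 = 336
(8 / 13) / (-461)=-8 / 5993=-0.00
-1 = -1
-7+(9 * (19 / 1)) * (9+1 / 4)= 6299 / 4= 1574.75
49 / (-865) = -49 / 865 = -0.06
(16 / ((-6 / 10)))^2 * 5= 32000 / 9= 3555.56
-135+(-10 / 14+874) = 5168 / 7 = 738.29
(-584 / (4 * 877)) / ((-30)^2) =-73 / 394650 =-0.00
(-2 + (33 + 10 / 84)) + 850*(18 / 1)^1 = 15331.12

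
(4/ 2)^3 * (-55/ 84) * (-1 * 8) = 880/ 21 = 41.90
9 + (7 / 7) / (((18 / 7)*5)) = 817 / 90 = 9.08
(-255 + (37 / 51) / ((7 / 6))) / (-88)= 30271 / 10472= 2.89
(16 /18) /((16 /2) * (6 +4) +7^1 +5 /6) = 16 /1581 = 0.01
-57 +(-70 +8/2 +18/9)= -121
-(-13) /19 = 13 /19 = 0.68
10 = 10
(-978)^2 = 956484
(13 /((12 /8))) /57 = 26 /171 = 0.15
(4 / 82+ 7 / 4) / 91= 295 / 14924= 0.02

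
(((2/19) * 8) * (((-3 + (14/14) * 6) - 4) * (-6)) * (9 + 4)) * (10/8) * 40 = 62400/19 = 3284.21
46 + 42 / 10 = 251 / 5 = 50.20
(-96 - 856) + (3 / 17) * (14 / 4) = -32347 / 34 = -951.38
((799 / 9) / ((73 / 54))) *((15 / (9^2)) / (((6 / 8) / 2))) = 63920 / 1971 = 32.43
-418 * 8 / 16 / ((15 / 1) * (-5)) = 209 / 75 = 2.79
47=47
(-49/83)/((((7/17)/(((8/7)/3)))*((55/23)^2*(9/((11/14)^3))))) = -98923/19216575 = -0.01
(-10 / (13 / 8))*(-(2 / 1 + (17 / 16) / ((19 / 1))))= 3125 / 247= 12.65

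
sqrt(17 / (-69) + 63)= sqrt(298770) / 69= 7.92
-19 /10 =-1.90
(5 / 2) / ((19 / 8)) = 20 / 19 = 1.05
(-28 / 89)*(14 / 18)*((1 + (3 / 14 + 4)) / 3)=-1022 / 2403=-0.43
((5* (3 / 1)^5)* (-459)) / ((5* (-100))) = 111537 / 100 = 1115.37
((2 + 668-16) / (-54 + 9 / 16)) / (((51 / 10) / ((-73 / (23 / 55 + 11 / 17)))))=7002160 / 42579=164.45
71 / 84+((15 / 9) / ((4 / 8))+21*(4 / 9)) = 1135 / 84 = 13.51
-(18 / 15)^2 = -36 / 25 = -1.44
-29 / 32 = -0.91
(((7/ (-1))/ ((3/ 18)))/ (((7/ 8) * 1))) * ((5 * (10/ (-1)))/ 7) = 2400/ 7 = 342.86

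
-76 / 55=-1.38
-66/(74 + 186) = -33/130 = -0.25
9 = 9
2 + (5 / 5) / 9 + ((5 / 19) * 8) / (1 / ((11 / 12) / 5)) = 427 / 171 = 2.50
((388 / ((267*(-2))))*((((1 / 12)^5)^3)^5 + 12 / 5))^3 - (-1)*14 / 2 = 330268807838706835469824318365966853472787938925737062011013847363113956425228088065894782729447696893765820844269462674002933191630165697734111653879430625531129650724644478136958316578350308338693739643297706672237520922739126954803914730490312210147 / 194596117351122813746210608320430552704932309588902535298760009701676158186540294180535945143946338245723674341611274633001542646813974285329394702261192449067621458569904748050768776931167819158584436853048924236981412234511578627404316998258130944000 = 1.70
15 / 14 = 1.07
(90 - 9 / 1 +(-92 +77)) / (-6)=-11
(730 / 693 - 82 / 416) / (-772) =-123427 / 111279168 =-0.00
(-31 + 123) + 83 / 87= 8087 / 87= 92.95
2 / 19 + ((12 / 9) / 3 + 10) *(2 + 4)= 3578 / 57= 62.77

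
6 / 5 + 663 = 3321 / 5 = 664.20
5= 5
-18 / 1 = -18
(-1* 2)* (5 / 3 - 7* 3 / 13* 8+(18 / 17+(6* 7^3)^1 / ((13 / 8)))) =-1665806 / 663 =-2512.53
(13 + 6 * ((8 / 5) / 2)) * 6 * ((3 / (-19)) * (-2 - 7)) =14418 / 95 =151.77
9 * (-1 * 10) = -90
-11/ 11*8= -8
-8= -8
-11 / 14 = -0.79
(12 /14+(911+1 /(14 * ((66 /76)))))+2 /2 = 30127 /33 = 912.94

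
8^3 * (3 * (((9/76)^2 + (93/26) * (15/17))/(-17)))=-388479456/1356277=-286.43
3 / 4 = 0.75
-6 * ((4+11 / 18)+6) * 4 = -764 / 3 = -254.67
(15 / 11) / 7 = 15 / 77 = 0.19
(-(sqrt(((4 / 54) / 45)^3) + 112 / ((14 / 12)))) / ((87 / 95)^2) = -288800 / 2523 - 722 * sqrt(30) / 49660209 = -114.47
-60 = -60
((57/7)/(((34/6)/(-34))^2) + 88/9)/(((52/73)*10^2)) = 26791/6300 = 4.25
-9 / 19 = -0.47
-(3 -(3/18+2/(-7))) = -131/42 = -3.12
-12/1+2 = -10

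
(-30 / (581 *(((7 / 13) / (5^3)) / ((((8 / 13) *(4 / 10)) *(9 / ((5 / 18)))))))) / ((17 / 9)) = -50.61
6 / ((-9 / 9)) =-6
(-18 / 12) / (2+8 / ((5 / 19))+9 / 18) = -15 / 329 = -0.05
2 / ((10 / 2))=2 / 5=0.40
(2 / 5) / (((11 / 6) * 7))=12 / 385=0.03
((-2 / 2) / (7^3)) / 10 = -1 / 3430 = -0.00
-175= -175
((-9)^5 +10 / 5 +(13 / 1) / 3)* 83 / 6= -7350812 / 9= -816756.89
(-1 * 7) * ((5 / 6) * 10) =-175 / 3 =-58.33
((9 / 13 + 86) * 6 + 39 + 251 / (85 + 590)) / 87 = 6.43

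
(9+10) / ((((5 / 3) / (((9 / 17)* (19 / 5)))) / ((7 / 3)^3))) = 123823 / 425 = 291.35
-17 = -17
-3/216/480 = -1/34560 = -0.00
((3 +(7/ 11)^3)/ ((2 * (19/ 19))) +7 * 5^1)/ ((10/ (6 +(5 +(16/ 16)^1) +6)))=438777/ 6655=65.93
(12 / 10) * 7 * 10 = 84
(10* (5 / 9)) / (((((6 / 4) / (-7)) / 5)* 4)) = -875 / 27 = -32.41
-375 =-375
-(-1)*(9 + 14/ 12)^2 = 3721/ 36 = 103.36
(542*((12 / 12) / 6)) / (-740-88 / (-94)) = -12737 / 104208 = -0.12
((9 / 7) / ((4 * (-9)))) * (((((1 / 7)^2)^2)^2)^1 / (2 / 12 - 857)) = 3 / 414915787174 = 0.00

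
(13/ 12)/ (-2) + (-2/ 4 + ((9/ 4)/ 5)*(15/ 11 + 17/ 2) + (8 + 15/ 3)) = 5411/ 330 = 16.40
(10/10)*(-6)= -6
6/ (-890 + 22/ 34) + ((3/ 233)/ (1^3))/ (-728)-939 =-14249262381/ 15174824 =-939.01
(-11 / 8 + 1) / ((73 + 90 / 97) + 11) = -97 / 21968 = -0.00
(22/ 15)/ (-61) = -22/ 915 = -0.02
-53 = -53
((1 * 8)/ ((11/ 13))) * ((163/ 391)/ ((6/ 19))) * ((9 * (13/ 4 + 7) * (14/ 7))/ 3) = 3301402/ 4301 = 767.59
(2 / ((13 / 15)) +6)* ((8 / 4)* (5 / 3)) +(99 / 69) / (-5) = 27.41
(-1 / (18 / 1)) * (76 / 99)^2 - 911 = -80361287 / 88209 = -911.03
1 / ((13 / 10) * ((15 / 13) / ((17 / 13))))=34 / 39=0.87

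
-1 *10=-10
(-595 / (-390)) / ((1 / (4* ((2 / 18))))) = 238 / 351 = 0.68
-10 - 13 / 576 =-5773 / 576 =-10.02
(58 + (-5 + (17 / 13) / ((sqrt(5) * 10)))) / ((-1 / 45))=-2385 - 153 * sqrt(5) / 130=-2387.63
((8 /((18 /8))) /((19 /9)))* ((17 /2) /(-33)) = -272 /627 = -0.43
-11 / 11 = -1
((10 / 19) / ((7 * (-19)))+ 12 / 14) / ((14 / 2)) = 44 / 361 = 0.12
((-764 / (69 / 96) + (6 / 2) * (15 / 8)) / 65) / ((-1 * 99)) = 0.16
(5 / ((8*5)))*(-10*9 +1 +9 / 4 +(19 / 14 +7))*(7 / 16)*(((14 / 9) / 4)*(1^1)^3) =-1.67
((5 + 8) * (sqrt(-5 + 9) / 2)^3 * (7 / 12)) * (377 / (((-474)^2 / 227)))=7787689 / 2696112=2.89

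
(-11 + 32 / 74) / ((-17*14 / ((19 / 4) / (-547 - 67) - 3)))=-169901 / 1272208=-0.13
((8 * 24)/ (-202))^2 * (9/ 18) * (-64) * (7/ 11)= -2064384/ 112211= -18.40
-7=-7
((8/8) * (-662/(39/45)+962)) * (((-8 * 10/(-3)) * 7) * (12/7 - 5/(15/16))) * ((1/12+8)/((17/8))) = -3038443520/5967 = -509207.90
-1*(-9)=9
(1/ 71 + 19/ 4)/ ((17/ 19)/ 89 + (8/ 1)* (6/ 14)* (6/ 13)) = 208200993/ 69594484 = 2.99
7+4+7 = 18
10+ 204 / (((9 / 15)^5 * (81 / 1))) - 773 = -4793543 / 6561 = -730.61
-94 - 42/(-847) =-11368/121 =-93.95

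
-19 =-19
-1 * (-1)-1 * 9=-8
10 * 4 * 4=160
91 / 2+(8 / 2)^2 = 61.50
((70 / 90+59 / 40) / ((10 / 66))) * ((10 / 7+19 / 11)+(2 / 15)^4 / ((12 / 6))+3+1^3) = 22622837701 / 212625000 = 106.40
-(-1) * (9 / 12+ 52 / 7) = 8.18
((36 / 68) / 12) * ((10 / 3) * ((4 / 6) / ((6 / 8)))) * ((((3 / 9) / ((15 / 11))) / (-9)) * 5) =-220 / 12393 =-0.02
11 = 11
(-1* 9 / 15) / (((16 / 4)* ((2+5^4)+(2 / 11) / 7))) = -231 / 965620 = -0.00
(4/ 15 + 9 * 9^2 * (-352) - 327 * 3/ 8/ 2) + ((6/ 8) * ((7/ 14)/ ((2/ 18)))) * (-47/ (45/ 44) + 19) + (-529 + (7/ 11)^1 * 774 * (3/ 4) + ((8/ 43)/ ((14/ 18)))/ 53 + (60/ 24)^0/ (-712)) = -192603221168909/ 749663376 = -256919.61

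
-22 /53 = -0.42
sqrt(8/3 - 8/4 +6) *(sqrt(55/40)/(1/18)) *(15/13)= 45 *sqrt(330)/13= 62.88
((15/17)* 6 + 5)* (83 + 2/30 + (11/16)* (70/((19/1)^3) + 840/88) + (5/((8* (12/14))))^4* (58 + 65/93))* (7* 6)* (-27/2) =-440646756078636905/710677561344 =-620037.52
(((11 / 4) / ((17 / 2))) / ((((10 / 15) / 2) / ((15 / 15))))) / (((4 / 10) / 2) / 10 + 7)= 275 / 1989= 0.14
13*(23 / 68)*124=9269 / 17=545.24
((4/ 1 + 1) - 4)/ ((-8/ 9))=-9/ 8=-1.12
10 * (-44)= -440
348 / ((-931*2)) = -174 / 931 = -0.19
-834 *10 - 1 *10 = -8350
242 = 242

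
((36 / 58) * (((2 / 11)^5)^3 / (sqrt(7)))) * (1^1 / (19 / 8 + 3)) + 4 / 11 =4718592 * sqrt(7) / 36463199270829217579 + 4 / 11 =0.36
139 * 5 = 695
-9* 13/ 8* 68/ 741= -51/ 38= -1.34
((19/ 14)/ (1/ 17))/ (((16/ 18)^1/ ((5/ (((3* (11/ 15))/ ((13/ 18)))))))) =104975/ 2464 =42.60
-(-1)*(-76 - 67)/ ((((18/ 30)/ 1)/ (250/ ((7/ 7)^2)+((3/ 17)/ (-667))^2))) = -59583.33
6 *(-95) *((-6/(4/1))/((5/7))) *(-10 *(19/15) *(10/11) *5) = -758100/11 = -68918.18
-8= -8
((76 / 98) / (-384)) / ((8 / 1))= -19 / 75264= -0.00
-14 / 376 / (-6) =7 / 1128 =0.01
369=369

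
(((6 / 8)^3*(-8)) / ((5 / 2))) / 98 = -27 / 1960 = -0.01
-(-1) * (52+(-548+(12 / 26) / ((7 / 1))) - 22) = -47132 / 91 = -517.93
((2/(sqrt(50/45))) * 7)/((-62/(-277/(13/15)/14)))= 4.89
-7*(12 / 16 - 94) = 2611 / 4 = 652.75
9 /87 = 3 /29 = 0.10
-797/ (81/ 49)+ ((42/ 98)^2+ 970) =1937062/ 3969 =488.05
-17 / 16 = -1.06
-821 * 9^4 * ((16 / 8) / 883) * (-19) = 204690078 / 883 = 231812.09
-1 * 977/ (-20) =977/ 20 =48.85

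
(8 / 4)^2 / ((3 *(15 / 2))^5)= 128 / 184528125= 0.00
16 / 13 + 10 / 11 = 306 / 143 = 2.14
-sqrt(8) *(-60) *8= 960 *sqrt(2)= 1357.65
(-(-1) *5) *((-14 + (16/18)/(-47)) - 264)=-588010/423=-1390.09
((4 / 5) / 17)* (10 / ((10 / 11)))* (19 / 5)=836 / 425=1.97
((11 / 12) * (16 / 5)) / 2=22 / 15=1.47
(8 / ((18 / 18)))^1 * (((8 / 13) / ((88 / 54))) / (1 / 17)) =7344 / 143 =51.36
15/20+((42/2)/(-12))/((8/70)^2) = -133.23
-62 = -62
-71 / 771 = -0.09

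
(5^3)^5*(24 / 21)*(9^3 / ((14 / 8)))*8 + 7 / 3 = 17085937500000343 / 147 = 116230867346941.11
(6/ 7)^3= 216/ 343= 0.63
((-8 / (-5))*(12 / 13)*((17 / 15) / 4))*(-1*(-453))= 189.56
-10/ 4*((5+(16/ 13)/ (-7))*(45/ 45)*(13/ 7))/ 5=-439/ 98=-4.48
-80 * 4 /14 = -160 /7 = -22.86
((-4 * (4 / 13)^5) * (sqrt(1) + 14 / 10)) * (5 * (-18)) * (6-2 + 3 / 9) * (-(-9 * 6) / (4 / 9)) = 35831808 / 28561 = 1254.57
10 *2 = 20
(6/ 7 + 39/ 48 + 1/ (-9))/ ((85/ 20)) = 1571/ 4284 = 0.37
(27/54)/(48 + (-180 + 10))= -1/244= -0.00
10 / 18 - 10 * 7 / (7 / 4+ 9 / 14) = -17305 / 603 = -28.70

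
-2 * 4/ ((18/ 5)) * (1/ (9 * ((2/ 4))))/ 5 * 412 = -3296/ 81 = -40.69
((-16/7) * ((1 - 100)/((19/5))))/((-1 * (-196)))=1980/6517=0.30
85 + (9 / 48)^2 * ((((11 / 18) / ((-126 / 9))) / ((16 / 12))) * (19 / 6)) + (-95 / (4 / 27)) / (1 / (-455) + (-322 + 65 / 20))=2894491478799 / 33266917376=87.01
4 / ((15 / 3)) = 4 / 5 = 0.80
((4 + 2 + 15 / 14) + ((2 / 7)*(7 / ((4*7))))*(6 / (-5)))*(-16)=-3912 / 35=-111.77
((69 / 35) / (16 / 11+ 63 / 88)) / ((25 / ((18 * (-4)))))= -437184 / 167125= -2.62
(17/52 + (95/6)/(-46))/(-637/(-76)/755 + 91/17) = -15119630/4693470873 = -0.00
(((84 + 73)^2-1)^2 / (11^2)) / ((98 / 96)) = 29161147392 / 5929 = 4918392.21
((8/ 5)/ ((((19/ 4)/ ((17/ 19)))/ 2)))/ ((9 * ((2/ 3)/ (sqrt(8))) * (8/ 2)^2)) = 68 * sqrt(2)/ 5415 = 0.02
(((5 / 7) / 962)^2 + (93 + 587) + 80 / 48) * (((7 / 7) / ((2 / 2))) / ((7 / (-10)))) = -973.81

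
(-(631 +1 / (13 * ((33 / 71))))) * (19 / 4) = -2572315 / 858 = -2998.04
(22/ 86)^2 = 121/ 1849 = 0.07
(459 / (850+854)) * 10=765 / 284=2.69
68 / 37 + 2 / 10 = 377 / 185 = 2.04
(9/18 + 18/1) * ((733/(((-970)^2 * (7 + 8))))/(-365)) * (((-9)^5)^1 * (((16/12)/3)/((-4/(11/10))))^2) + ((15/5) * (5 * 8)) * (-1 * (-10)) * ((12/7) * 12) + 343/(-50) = 59327958945501341/2403999500000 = 24678.86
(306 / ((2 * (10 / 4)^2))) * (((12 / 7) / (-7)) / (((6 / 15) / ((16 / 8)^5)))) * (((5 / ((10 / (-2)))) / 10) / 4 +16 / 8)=-1160352 / 1225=-947.23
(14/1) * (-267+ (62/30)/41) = -2298436/615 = -3737.29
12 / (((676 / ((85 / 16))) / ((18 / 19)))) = 2295 / 25688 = 0.09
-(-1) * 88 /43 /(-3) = -0.68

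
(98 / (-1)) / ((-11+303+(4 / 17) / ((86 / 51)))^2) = -90601 / 78901922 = -0.00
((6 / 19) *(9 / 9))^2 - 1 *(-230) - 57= 62489 / 361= 173.10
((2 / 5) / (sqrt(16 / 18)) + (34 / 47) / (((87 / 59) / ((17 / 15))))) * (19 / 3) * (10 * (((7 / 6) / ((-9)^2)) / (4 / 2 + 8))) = 133 * sqrt(2) / 4860 + 2267783 / 44713215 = 0.09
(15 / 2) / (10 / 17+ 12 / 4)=255 / 122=2.09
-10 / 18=-5 / 9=-0.56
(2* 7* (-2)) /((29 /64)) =-1792 /29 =-61.79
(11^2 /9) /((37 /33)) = 1331 /111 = 11.99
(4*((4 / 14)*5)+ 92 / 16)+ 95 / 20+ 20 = 507 / 14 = 36.21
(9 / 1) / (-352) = -9 / 352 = -0.03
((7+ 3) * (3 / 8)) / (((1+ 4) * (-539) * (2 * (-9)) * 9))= 1 / 116424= 0.00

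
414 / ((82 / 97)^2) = 1947663 / 3362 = 579.32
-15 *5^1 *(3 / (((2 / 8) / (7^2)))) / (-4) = 11025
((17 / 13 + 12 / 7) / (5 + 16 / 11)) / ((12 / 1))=3025 / 77532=0.04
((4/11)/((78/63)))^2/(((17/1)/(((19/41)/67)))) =33516/954947851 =0.00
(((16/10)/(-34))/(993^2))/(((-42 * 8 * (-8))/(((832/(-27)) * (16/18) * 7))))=208/61100526285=0.00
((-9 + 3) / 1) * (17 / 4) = -51 / 2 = -25.50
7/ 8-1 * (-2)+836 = 6711/ 8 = 838.88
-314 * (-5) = 1570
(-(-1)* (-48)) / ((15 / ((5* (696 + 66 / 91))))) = -1014432 / 91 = -11147.60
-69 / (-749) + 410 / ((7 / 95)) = 4167719 / 749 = 5564.38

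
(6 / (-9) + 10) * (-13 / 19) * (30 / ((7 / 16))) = -8320 / 19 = -437.89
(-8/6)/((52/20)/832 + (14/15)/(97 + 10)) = -136960/1217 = -112.54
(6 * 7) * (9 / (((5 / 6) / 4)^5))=3009871872 / 3125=963159.00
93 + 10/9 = 847/9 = 94.11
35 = 35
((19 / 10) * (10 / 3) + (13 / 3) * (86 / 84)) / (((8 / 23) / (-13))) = -405743 / 1008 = -402.52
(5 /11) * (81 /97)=405 /1067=0.38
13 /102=0.13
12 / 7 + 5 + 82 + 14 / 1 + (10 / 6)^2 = 6646 / 63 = 105.49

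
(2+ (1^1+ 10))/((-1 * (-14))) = 13/14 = 0.93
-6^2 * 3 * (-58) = 6264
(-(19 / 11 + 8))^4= 8952.91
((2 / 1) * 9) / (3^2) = 2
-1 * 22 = -22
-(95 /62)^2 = -9025 /3844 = -2.35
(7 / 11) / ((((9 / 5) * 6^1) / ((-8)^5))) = -1930.77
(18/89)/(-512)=-0.00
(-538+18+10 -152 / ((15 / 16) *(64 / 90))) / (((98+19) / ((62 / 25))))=-5084 / 325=-15.64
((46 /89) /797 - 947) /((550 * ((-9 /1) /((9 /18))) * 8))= 13434701 /1123578720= 0.01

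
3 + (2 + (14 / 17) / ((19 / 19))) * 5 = 291 / 17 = 17.12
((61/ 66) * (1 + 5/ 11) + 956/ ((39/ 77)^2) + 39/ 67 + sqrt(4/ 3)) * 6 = 4 * sqrt(3) + 91950471478/ 4110249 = 22377.95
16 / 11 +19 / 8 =337 / 88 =3.83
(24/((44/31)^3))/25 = 89373/266200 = 0.34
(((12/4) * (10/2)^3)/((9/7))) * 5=4375/3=1458.33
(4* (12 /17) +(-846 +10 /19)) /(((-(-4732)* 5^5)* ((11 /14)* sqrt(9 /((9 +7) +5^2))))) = -136088* sqrt(41) /5629284375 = -0.00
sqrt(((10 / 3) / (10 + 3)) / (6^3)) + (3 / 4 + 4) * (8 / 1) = sqrt(65) / 234 + 38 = 38.03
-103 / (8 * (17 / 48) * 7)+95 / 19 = -23 / 119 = -0.19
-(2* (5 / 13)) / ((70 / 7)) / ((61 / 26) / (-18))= 36 / 61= 0.59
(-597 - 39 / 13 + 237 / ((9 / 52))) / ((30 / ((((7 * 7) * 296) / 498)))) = 8368808 / 11205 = 746.88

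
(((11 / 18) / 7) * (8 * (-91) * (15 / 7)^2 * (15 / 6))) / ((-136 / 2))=10.73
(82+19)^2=10201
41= 41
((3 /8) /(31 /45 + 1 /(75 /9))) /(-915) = -45 /88816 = -0.00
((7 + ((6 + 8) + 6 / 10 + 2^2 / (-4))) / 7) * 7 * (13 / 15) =1339 / 75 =17.85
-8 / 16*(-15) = 15 / 2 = 7.50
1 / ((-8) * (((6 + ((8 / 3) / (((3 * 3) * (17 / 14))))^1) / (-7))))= 3213 / 22928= 0.14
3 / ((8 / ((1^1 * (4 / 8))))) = 3 / 16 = 0.19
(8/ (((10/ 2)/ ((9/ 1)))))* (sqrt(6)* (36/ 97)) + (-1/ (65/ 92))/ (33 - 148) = 4/ 325 + 2592* sqrt(6)/ 485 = 13.10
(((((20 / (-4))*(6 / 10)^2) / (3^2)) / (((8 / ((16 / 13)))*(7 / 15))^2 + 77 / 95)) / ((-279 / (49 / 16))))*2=665 / 1516334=0.00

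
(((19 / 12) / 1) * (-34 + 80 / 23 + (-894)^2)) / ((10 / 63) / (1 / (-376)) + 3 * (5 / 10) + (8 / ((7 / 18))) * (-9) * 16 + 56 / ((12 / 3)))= -3667154337 / 8712745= -420.90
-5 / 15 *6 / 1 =-2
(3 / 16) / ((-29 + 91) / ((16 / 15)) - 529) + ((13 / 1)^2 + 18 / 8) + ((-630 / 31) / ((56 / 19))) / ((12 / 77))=127.01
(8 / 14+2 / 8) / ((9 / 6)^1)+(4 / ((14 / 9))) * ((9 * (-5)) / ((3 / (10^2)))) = -161977 / 42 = -3856.60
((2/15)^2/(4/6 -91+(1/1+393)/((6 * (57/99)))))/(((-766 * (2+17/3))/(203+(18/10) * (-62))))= -8683/744360500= -0.00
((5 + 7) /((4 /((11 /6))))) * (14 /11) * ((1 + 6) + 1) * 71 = 3976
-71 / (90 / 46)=-1633 / 45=-36.29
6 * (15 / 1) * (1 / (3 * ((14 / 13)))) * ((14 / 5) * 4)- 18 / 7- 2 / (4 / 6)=2145 / 7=306.43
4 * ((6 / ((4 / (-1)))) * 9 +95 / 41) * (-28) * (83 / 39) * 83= 353763928 / 1599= 221240.73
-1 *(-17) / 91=17 / 91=0.19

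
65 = 65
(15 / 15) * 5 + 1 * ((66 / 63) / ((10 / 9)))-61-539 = -20792 / 35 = -594.06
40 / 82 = 20 / 41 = 0.49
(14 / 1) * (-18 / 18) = -14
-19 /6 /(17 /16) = -152 /51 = -2.98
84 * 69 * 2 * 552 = 6398784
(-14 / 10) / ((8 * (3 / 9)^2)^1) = -63 / 40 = -1.58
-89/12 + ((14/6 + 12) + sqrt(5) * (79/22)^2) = 35.75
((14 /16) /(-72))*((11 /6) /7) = -0.00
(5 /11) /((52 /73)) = 365 /572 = 0.64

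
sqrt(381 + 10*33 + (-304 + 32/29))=3*sqrt(38135)/29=20.20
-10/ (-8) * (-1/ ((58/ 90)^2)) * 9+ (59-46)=-14.09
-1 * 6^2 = -36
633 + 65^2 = 4858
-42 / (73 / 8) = -336 / 73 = -4.60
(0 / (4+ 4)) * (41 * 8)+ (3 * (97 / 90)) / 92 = 0.04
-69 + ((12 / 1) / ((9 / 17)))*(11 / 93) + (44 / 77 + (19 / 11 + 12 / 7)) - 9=-1531867 / 21483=-71.31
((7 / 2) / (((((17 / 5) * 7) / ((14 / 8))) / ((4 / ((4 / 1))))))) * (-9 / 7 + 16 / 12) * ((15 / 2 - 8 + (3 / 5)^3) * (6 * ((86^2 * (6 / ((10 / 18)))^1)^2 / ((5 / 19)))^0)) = -71 / 3400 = -0.02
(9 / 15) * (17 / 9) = 17 / 15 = 1.13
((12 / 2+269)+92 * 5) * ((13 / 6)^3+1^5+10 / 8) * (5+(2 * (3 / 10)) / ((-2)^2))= 13541101 / 288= 47017.71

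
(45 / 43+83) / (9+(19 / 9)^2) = 146367 / 23435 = 6.25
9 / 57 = 3 / 19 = 0.16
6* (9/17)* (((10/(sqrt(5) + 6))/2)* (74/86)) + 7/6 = 518267/135966 - 9990* sqrt(5)/22661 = 2.83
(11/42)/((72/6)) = 11/504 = 0.02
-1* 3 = -3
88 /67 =1.31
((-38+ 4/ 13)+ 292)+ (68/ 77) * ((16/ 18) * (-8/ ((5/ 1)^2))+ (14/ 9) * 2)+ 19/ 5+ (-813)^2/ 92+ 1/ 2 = 7445.55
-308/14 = -22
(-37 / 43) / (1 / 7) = -259 / 43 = -6.02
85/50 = 17/10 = 1.70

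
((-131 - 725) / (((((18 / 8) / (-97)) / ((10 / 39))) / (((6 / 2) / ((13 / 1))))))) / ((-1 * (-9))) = 3321280 / 13689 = 242.62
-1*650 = -650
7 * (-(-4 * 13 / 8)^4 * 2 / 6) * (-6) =199927 / 8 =24990.88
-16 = -16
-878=-878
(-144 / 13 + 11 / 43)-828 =-468901 / 559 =-838.82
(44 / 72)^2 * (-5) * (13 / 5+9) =-3509 / 162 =-21.66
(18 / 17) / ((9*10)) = 1 / 85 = 0.01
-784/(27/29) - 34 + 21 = -23087/27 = -855.07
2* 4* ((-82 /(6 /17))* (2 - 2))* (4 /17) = 0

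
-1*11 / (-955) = 11 / 955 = 0.01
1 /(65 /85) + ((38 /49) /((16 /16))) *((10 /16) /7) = 24559 /17836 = 1.38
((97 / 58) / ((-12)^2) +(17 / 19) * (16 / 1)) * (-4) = -2273587 / 39672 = -57.31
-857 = -857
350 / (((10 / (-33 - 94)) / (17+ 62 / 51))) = -4129405 / 51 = -80968.73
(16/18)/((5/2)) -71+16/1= -2459/45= -54.64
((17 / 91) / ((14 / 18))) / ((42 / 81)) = 4131 / 8918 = 0.46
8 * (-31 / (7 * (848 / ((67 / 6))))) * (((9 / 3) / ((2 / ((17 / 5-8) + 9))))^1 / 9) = -0.34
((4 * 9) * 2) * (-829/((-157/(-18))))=-1074384/157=-6843.21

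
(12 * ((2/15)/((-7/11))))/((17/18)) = -1584/595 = -2.66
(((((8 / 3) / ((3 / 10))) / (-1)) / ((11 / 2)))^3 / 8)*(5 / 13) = -2560000 / 12613887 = -0.20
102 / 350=51 / 175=0.29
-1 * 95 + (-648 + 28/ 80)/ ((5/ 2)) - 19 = -18653/ 50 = -373.06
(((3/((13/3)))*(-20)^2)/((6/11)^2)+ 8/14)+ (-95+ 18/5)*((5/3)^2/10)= 1483949/1638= 905.95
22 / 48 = 11 / 24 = 0.46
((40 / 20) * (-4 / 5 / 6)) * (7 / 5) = -0.37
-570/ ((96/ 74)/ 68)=-59755/ 2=-29877.50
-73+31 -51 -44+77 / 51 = -6910 / 51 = -135.49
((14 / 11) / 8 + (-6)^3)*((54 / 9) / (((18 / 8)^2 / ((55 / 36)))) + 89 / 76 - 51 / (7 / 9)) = 76843484471 / 5688144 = 13509.41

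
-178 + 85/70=-2475/14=-176.79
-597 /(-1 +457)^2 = -199 /69312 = -0.00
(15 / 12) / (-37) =-5 / 148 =-0.03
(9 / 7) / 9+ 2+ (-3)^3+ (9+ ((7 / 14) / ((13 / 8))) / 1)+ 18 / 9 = -1233 / 91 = -13.55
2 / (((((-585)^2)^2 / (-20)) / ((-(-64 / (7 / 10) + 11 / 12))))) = -15206 / 491895392625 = -0.00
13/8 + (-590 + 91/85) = -399367/680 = -587.30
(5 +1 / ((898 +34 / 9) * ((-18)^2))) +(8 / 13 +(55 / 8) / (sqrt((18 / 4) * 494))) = 55 * sqrt(247) / 5928 +21328861 / 3798288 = 5.76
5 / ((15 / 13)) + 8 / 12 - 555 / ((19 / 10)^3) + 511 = 2984244 / 6859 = 435.08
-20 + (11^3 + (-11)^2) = 1432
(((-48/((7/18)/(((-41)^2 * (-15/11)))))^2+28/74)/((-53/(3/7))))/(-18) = 8780457767427103/244162149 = 35961584.56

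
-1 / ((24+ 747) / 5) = -5 / 771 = -0.01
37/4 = 9.25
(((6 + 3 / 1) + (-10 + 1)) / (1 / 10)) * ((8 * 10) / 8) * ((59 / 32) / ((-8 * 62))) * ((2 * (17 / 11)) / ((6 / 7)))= 0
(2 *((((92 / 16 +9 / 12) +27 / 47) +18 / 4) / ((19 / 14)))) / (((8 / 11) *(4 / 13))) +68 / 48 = 831997 / 10716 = 77.64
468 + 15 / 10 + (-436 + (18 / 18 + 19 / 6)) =113 / 3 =37.67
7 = 7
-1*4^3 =-64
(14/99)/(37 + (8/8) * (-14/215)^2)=647150/169341579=0.00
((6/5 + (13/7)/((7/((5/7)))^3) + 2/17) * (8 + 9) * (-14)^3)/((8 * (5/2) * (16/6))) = -277124823/240100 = -1154.21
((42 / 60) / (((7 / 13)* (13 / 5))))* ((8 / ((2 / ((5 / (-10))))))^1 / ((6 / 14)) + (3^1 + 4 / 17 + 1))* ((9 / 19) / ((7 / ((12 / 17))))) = -0.01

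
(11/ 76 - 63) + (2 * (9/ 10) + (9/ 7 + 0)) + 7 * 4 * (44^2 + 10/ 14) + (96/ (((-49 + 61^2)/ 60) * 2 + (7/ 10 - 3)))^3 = 249608518130582293/ 4607980778660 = 54168.74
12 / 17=0.71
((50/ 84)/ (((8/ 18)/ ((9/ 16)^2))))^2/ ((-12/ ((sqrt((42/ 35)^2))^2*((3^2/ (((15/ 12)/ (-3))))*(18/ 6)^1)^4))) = -7625597484987/ 20070400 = -379942.48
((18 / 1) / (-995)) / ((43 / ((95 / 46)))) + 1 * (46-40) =1180695 / 196811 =6.00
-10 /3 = -3.33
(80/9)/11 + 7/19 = 2213/1881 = 1.18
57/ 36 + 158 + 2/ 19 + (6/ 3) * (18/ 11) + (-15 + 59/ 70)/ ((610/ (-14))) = 624520889/ 3824700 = 163.29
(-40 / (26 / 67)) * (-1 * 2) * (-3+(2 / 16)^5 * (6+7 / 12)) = -395155615 / 638976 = -618.42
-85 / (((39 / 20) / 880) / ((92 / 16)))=-8602000 / 39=-220564.10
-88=-88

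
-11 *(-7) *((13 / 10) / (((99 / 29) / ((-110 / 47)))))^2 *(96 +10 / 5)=1072505434 / 178929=5994.03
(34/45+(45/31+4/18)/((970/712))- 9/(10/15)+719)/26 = 38293289/1407276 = 27.21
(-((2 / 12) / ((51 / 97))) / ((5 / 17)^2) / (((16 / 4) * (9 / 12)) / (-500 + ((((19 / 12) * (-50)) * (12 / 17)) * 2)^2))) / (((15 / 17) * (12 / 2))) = -672307 / 243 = -2766.70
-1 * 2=-2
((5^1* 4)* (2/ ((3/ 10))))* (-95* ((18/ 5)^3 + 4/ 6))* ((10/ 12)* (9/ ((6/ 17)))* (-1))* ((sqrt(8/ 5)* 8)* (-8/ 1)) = -2934762496* sqrt(10)/ 9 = -1031170431.00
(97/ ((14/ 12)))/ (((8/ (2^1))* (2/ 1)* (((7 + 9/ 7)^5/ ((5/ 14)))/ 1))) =499065/ 5250854144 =0.00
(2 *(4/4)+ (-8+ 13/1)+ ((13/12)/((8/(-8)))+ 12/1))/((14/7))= 215/24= 8.96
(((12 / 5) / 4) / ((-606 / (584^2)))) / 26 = -85264 / 6565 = -12.99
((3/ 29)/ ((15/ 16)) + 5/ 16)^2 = 962361/ 5382400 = 0.18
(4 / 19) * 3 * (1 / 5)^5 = 12 / 59375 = 0.00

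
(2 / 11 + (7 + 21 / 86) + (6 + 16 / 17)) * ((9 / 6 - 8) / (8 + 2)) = -3003689 / 321640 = -9.34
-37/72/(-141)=37/10152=0.00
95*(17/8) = 1615/8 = 201.88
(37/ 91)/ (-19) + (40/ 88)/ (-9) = -12308/ 171171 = -0.07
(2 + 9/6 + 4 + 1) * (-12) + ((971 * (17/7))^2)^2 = 74245922063895499/2401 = 30922916311493.34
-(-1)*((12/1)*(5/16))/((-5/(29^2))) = -2523/4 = -630.75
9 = 9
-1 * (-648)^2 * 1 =-419904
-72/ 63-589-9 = -4194/ 7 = -599.14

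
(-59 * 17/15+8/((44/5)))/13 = -10883/2145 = -5.07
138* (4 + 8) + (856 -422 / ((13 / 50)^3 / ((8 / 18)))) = -161330224 / 19773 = -8159.12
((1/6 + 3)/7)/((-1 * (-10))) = 19/420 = 0.05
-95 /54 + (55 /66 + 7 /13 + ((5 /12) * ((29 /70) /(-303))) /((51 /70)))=-0.39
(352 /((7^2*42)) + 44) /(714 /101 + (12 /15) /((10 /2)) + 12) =5216650 /2271003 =2.30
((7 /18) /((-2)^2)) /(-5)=-7 /360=-0.02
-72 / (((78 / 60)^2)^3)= -72000000 / 4826809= -14.92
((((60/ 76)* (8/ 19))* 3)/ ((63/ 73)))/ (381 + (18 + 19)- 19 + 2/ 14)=1460/ 504317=0.00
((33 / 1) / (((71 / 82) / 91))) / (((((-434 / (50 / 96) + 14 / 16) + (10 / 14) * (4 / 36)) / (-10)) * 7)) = 4432428000 / 744598513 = 5.95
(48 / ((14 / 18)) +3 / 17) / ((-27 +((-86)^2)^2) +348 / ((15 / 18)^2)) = 184125 / 162736338107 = 0.00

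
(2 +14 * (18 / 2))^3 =2097152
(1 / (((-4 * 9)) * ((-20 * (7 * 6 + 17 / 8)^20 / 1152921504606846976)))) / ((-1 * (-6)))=41538374868278621028243970633760768 / 121850657301714329870268867180888439027052499157584135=0.00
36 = 36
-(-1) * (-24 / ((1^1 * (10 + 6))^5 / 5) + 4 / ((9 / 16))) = 8388473 / 1179648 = 7.11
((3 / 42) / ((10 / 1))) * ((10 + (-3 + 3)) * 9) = 9 / 14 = 0.64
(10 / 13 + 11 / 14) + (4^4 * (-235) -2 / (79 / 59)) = -864979599 / 14378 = -60159.94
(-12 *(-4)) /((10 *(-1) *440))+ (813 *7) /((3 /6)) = 3130047 /275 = 11381.99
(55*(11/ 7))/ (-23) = -3.76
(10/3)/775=2/465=0.00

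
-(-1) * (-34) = -34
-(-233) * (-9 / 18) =-233 / 2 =-116.50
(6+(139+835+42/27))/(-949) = -8834/8541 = -1.03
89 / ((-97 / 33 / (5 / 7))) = -14685 / 679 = -21.63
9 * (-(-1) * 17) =153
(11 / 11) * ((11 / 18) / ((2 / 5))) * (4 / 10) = 11 / 18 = 0.61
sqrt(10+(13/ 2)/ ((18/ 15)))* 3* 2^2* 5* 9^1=90* sqrt(555)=2120.26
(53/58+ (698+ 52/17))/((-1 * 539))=-692145/531454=-1.30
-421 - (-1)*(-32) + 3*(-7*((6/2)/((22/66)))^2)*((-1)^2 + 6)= -12360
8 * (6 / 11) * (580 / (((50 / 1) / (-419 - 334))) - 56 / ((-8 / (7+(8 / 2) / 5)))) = -2083248 / 55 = -37877.24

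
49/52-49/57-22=-64963/2964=-21.92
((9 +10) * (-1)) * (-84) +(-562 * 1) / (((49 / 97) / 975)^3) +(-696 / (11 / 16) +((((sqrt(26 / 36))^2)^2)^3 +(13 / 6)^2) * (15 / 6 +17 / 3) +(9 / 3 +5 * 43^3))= -1067196245863084633365913117 / 264099273330816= -4040890504557.71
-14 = -14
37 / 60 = 0.62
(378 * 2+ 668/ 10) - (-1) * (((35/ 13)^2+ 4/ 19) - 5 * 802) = -51050741/ 16055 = -3179.74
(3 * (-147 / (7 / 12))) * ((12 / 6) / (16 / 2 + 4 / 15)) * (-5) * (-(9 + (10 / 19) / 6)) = -4895100 / 589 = -8310.87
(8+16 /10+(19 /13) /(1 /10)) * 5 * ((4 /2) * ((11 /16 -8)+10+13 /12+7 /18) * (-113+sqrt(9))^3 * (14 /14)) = -156862675750 /117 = -1340706630.34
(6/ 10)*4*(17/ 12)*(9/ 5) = 153/ 25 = 6.12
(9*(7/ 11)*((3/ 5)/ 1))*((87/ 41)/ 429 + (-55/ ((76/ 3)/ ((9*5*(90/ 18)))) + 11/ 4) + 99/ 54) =-20376032607/ 12253670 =-1662.85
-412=-412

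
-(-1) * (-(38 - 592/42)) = -502/21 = -23.90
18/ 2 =9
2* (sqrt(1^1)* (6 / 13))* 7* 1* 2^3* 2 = 1344 / 13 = 103.38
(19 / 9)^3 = 6859 / 729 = 9.41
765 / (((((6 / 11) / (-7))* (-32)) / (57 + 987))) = 5124735 / 16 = 320295.94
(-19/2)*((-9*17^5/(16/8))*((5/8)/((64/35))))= 42489220725/2048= 20746689.81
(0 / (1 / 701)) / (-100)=0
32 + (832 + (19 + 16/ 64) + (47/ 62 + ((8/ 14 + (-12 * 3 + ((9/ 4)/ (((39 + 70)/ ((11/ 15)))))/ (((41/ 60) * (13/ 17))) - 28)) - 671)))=149.61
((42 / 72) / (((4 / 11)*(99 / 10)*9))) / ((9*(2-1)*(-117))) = -35 / 2047032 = -0.00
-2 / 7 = -0.29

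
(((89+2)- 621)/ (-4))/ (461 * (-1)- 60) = -0.25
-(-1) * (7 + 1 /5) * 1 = 36 /5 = 7.20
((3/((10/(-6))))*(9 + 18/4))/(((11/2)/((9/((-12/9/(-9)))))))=-59049/220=-268.40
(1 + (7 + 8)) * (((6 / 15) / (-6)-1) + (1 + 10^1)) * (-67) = -159728 / 15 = -10648.53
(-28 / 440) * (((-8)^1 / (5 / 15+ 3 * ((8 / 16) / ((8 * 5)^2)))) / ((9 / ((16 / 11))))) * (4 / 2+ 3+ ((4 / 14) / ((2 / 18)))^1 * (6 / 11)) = 20193280 / 12813537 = 1.58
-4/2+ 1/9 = -17/9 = -1.89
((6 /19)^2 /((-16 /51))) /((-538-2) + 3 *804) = -51 /300352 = -0.00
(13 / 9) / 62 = 13 / 558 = 0.02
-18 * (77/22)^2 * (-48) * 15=158760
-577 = -577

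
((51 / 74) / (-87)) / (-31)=17 / 66526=0.00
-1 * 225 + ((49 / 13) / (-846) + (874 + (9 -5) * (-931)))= -33818899 / 10998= -3075.00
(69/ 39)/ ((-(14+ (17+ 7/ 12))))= -276/ 4927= -0.06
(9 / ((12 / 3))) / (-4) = -9 / 16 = -0.56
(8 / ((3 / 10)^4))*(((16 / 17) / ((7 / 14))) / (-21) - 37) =-1059280000 / 28917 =-36631.74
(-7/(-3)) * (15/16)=35/16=2.19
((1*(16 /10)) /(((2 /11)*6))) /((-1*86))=-0.02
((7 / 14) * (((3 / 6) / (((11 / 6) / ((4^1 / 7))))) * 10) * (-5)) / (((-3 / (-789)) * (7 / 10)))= -789000 / 539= -1463.82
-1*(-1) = 1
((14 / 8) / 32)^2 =0.00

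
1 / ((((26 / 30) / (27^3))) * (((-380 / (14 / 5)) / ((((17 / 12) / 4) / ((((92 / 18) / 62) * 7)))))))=-93356469 / 908960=-102.71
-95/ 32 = -2.97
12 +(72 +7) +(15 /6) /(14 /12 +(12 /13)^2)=188812 /2047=92.24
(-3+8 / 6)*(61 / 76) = -305 / 228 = -1.34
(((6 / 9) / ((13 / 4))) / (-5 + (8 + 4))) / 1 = 8 / 273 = 0.03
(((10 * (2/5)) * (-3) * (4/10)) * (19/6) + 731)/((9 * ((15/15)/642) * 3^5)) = 255302/1215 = 210.13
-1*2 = -2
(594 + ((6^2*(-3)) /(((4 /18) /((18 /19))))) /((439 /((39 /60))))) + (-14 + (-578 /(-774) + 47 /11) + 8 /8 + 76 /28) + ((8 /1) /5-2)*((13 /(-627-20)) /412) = 97404071637713089 /165638510612190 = 588.05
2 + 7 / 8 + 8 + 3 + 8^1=175 / 8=21.88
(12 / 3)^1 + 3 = 7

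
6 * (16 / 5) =96 / 5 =19.20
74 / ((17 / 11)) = 814 / 17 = 47.88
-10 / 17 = -0.59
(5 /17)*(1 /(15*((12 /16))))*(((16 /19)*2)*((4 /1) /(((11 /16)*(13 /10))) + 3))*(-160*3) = -21893120 /138567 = -158.00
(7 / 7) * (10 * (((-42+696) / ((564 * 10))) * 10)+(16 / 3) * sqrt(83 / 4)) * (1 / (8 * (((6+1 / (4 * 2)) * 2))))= 545 / 4606+4 * sqrt(83) / 147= 0.37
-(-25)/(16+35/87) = 1.52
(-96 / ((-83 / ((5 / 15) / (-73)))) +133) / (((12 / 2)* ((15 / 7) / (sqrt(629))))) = 125349* sqrt(629) / 12118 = 259.43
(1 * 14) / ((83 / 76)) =12.82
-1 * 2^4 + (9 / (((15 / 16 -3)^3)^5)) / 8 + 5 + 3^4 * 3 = 232.00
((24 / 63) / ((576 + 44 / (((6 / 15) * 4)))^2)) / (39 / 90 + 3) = 320 / 1050388129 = 0.00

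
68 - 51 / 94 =6341 / 94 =67.46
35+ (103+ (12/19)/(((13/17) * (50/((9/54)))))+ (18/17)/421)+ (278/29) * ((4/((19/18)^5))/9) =23593320741284621/167024577117775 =141.26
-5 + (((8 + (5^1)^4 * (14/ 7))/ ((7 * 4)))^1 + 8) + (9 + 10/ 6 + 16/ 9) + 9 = 8741/ 126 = 69.37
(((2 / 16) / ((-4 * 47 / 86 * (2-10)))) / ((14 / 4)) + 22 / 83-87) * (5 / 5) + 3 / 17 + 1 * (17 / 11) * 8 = -74.19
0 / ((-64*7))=0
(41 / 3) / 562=41 / 1686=0.02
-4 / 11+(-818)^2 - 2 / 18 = 66243229 / 99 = 669123.53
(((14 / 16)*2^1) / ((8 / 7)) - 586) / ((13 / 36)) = -168327 / 104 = -1618.53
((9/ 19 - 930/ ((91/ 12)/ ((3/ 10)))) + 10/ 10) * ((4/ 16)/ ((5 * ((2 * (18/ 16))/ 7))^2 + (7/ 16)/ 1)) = -53431/ 18278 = -2.92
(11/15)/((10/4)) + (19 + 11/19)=28318/1425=19.87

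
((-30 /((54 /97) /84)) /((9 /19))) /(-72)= 64505 /486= 132.73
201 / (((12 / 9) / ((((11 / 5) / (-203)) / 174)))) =-2211 / 235480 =-0.01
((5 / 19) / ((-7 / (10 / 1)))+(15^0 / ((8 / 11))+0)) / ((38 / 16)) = 1063 / 2527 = 0.42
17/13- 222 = -2869/13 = -220.69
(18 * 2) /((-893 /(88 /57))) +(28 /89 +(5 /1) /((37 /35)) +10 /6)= 1114445942 /167616993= 6.65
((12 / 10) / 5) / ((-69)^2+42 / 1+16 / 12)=18 / 360325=0.00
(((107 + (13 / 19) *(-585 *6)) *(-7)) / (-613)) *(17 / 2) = -5188043 / 23294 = -222.72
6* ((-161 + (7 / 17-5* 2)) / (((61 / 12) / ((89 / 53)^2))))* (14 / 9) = -2572740800 / 2912933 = -883.21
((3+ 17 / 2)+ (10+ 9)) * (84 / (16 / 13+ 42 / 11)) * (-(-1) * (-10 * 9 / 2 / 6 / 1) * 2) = -2747745 / 361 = -7611.48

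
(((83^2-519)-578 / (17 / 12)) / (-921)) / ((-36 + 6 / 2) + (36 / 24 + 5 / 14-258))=1897 / 84732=0.02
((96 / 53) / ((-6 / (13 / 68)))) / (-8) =13 / 1802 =0.01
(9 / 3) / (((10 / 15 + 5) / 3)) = 27 / 17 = 1.59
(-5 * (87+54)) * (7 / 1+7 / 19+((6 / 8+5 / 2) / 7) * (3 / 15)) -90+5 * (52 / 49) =-19904389 / 3724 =-5344.90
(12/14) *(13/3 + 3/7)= 200/49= 4.08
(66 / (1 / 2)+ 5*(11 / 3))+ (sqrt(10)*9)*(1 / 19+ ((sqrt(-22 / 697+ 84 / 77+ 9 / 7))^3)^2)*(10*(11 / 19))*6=451 / 3+ 20537534695198703040*sqrt(10) / 5073235544258959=12951.90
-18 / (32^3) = -9 / 16384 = -0.00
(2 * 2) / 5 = 4 / 5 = 0.80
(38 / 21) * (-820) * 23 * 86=-61634480 / 21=-2934975.24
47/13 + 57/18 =6.78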